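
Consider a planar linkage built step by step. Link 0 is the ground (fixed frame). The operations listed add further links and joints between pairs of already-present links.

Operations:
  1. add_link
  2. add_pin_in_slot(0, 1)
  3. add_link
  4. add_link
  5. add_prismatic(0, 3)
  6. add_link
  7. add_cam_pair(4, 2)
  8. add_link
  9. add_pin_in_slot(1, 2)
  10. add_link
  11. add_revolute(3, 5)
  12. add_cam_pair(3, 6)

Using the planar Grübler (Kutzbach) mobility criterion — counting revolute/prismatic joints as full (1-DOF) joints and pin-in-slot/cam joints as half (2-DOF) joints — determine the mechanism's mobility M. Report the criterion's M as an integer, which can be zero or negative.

link 0 = ground. State L|J1|J2 = 1|0|0
+link1  2|0|0
PS(0,1) f=2→J2  2|0|1
+link2  3|0|1
+link3  4|0|1
P(0,3) f=1→J1  4|1|1
+link4  5|1|1
C(4,2) f=2→J2  5|1|2
+link5  6|1|2
PS(1,2) f=2→J2  6|1|3
+link6  7|1|3
R(3,5) f=1→J1  7|2|3
C(3,6) f=2→J2  7|2|4
M = 3(7−1)−2·2−4 = 18−4−4 = 10

M = 10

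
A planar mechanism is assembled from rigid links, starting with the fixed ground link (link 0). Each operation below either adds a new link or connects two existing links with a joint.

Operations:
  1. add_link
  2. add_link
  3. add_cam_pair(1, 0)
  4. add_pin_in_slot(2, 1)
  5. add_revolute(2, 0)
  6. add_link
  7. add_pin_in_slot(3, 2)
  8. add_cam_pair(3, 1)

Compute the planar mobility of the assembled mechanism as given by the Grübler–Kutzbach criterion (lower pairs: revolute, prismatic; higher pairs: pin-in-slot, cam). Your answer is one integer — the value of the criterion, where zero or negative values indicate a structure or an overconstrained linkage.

L=1 J1=0 J2=0
add link → L=2 J1=0 J2=0
add link → L=3 J1=0 J2=0
C@1,0 dof=2 J2 → L=3 J1=0 J2=1
PS@2,1 dof=2 J2 → L=3 J1=0 J2=2
R@2,0 dof=1 J1 → L=3 J1=1 J2=2
add link → L=4 J1=1 J2=2
PS@3,2 dof=2 J2 → L=4 J1=1 J2=3
C@3,1 dof=2 J2 → L=4 J1=1 J2=4
M=3(L−1)−2J1−J2=3·3−2·1−4=3

M = 3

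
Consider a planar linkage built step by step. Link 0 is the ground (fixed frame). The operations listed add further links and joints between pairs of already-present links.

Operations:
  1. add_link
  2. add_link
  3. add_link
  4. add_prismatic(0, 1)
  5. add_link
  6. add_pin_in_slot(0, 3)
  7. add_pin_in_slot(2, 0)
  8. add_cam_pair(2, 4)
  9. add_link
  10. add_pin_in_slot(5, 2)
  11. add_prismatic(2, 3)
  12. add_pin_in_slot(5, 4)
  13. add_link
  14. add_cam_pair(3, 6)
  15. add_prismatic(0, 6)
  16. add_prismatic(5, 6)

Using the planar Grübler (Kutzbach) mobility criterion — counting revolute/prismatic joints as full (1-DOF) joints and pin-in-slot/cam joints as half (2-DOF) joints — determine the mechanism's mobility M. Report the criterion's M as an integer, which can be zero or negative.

ground; <1,0,0>
#1 <2,0,0>
#2 <3,0,0>
#3 <4,0,0>
P:0↔1 J1 <4,1,0>
#4 <5,1,0>
PS:0↔3 J2 <5,1,1>
PS:2↔0 J2 <5,1,2>
C:2↔4 J2 <5,1,3>
#5 <6,1,3>
PS:5↔2 J2 <6,1,4>
P:2↔3 J1 <6,2,4>
PS:5↔4 J2 <6,2,5>
#6 <7,2,5>
C:3↔6 J2 <7,2,6>
P:0↔6 J1 <7,3,6>
P:5↔6 J1 <7,4,6>
3×6 − 2×4 − 1×6 = 4

M = 4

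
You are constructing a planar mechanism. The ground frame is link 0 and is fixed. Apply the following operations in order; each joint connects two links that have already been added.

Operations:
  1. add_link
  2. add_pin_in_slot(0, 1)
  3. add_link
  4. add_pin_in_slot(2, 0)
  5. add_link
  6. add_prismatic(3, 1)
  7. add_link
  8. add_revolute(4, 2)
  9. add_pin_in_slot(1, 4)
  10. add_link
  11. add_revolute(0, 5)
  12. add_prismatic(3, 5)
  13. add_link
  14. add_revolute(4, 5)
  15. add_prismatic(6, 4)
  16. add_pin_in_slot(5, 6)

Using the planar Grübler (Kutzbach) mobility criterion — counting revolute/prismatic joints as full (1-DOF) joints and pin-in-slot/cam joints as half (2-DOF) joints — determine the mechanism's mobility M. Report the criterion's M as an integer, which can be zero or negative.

[1;0;0] (link 0 is ground)
L+ [2;0;0]
PS(0,1)∈J2 [2;0;1]
L+ [3;0;1]
PS(2,0)∈J2 [3;0;2]
L+ [4;0;2]
P(3,1)∈J1 [4;1;2]
L+ [5;1;2]
R(4,2)∈J1 [5;2;2]
PS(1,4)∈J2 [5;2;3]
L+ [6;2;3]
R(0,5)∈J1 [6;3;3]
P(3,5)∈J1 [6;4;3]
L+ [7;4;3]
R(4,5)∈J1 [7;5;3]
P(6,4)∈J1 [7;6;3]
PS(5,6)∈J2 [7;6;4]
mobility = 18 − 12 − 4 = 2

M = 2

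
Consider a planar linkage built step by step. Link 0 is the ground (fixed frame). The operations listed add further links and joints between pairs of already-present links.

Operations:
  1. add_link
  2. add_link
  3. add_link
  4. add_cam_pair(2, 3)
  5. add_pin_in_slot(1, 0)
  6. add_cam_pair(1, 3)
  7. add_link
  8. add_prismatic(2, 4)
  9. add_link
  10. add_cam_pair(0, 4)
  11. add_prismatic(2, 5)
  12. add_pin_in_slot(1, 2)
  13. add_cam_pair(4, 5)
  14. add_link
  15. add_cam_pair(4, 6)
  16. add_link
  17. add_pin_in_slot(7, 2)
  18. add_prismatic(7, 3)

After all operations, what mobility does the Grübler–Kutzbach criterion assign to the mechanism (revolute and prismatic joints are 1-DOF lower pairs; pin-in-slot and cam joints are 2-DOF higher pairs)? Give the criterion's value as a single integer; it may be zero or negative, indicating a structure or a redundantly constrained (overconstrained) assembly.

(L,J1,J2)=(1,0,0); link0 fixed
link1: (2,0,0)
link2: (3,0,0)
link3: (4,0,0)
C 2-3 [J2]: (4,0,1)
PS 1-0 [J2]: (4,0,2)
C 1-3 [J2]: (4,0,3)
link4: (5,0,3)
P 2-4 [J1]: (5,1,3)
link5: (6,1,3)
C 0-4 [J2]: (6,1,4)
P 2-5 [J1]: (6,2,4)
PS 1-2 [J2]: (6,2,5)
C 4-5 [J2]: (6,2,6)
link6: (7,2,6)
C 4-6 [J2]: (7,2,7)
link7: (8,2,7)
PS 7-2 [J2]: (8,2,8)
P 7-3 [J1]: (8,3,8)
Grübler: 3·7 − 2·3 − 8 = 7

M = 7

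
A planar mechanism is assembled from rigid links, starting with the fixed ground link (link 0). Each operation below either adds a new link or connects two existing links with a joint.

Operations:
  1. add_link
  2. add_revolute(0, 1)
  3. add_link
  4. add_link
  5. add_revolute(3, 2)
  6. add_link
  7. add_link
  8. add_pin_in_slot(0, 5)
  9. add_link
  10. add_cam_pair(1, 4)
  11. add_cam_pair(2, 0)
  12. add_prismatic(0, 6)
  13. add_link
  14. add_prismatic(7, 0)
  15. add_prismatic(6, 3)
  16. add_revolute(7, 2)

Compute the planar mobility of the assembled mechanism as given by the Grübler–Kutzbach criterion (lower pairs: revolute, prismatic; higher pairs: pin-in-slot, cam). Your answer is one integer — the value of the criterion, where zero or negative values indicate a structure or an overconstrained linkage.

(L,J1,J2)=(1,0,0); link0 fixed
link1: (2,0,0)
R 0-1 [J1]: (2,1,0)
link2: (3,1,0)
link3: (4,1,0)
R 3-2 [J1]: (4,2,0)
link4: (5,2,0)
link5: (6,2,0)
PS 0-5 [J2]: (6,2,1)
link6: (7,2,1)
C 1-4 [J2]: (7,2,2)
C 2-0 [J2]: (7,2,3)
P 0-6 [J1]: (7,3,3)
link7: (8,3,3)
P 7-0 [J1]: (8,4,3)
P 6-3 [J1]: (8,5,3)
R 7-2 [J1]: (8,6,3)
Grübler: 3·7 − 2·6 − 3 = 6

M = 6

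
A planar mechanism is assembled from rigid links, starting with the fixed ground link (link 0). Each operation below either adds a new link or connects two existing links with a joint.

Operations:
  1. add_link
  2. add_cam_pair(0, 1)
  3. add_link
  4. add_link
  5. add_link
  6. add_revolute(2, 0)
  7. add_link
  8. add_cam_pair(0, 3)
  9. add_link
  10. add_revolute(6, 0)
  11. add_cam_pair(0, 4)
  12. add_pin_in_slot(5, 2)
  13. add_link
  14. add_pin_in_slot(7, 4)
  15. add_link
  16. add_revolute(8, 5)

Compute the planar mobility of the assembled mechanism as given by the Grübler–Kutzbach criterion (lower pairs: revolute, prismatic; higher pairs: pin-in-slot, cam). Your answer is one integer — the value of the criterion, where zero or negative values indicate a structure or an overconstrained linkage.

M = 13

ground; <1,0,0>
#1 <2,0,0>
C:0↔1 J2 <2,0,1>
#2 <3,0,1>
#3 <4,0,1>
#4 <5,0,1>
R:2↔0 J1 <5,1,1>
#5 <6,1,1>
C:0↔3 J2 <6,1,2>
#6 <7,1,2>
R:6↔0 J1 <7,2,2>
C:0↔4 J2 <7,2,3>
PS:5↔2 J2 <7,2,4>
#7 <8,2,4>
PS:7↔4 J2 <8,2,5>
#8 <9,2,5>
R:8↔5 J1 <9,3,5>
3×8 − 2×3 − 1×5 = 13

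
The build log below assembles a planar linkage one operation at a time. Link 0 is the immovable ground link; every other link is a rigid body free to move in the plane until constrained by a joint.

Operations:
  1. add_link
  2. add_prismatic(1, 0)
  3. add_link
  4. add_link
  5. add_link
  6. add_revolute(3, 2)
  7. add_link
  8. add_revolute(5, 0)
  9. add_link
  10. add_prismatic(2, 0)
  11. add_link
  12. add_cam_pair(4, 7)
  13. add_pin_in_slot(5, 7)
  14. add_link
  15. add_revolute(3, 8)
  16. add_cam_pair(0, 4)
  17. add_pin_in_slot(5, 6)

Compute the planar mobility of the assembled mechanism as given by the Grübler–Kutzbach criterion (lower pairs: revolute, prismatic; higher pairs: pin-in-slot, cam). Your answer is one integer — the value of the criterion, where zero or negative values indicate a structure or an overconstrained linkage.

M = 10

link 0 = ground. State L|J1|J2 = 1|0|0
+link1  2|0|0
P(1,0) f=1→J1  2|1|0
+link2  3|1|0
+link3  4|1|0
+link4  5|1|0
R(3,2) f=1→J1  5|2|0
+link5  6|2|0
R(5,0) f=1→J1  6|3|0
+link6  7|3|0
P(2,0) f=1→J1  7|4|0
+link7  8|4|0
C(4,7) f=2→J2  8|4|1
PS(5,7) f=2→J2  8|4|2
+link8  9|4|2
R(3,8) f=1→J1  9|5|2
C(0,4) f=2→J2  9|5|3
PS(5,6) f=2→J2  9|5|4
M = 3(9−1)−2·5−4 = 24−10−4 = 10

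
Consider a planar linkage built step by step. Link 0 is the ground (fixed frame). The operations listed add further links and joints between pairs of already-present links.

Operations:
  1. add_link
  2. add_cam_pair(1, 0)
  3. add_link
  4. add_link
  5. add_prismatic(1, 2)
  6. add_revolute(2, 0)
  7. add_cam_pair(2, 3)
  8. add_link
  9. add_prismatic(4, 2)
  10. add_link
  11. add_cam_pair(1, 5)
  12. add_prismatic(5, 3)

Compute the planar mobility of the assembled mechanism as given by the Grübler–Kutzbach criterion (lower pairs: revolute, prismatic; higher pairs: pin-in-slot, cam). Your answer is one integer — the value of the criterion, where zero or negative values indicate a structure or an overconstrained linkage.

M = 4

link 0 = ground. State L|J1|J2 = 1|0|0
+link1  2|0|0
C(1,0) f=2→J2  2|0|1
+link2  3|0|1
+link3  4|0|1
P(1,2) f=1→J1  4|1|1
R(2,0) f=1→J1  4|2|1
C(2,3) f=2→J2  4|2|2
+link4  5|2|2
P(4,2) f=1→J1  5|3|2
+link5  6|3|2
C(1,5) f=2→J2  6|3|3
P(5,3) f=1→J1  6|4|3
M = 3(6−1)−2·4−3 = 15−8−3 = 4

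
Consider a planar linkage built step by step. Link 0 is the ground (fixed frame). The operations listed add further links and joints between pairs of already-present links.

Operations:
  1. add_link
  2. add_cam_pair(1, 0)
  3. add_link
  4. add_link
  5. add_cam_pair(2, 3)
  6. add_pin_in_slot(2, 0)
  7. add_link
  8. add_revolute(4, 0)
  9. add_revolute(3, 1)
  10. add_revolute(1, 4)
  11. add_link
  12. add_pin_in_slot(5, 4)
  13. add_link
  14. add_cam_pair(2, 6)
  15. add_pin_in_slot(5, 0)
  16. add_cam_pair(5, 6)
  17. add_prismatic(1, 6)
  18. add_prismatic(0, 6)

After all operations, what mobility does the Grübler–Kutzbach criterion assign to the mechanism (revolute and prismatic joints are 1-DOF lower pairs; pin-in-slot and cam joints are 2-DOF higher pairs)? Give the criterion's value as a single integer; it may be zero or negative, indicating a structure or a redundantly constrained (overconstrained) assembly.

L=1 J1=0 J2=0
add link → L=2 J1=0 J2=0
C@1,0 dof=2 J2 → L=2 J1=0 J2=1
add link → L=3 J1=0 J2=1
add link → L=4 J1=0 J2=1
C@2,3 dof=2 J2 → L=4 J1=0 J2=2
PS@2,0 dof=2 J2 → L=4 J1=0 J2=3
add link → L=5 J1=0 J2=3
R@4,0 dof=1 J1 → L=5 J1=1 J2=3
R@3,1 dof=1 J1 → L=5 J1=2 J2=3
R@1,4 dof=1 J1 → L=5 J1=3 J2=3
add link → L=6 J1=3 J2=3
PS@5,4 dof=2 J2 → L=6 J1=3 J2=4
add link → L=7 J1=3 J2=4
C@2,6 dof=2 J2 → L=7 J1=3 J2=5
PS@5,0 dof=2 J2 → L=7 J1=3 J2=6
C@5,6 dof=2 J2 → L=7 J1=3 J2=7
P@1,6 dof=1 J1 → L=7 J1=4 J2=7
P@0,6 dof=1 J1 → L=7 J1=5 J2=7
M=3(L−1)−2J1−J2=3·6−2·5−7=1

M = 1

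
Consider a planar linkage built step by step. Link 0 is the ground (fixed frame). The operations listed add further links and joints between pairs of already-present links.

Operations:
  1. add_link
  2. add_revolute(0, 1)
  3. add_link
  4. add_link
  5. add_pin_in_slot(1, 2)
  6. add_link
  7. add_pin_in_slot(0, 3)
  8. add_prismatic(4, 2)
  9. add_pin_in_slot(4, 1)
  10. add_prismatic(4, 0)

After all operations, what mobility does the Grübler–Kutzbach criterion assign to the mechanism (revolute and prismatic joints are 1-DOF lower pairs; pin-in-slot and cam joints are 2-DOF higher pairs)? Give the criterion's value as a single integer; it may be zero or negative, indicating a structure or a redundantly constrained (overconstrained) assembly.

link 0 = ground. State L|J1|J2 = 1|0|0
+link1  2|0|0
R(0,1) f=1→J1  2|1|0
+link2  3|1|0
+link3  4|1|0
PS(1,2) f=2→J2  4|1|1
+link4  5|1|1
PS(0,3) f=2→J2  5|1|2
P(4,2) f=1→J1  5|2|2
PS(4,1) f=2→J2  5|2|3
P(4,0) f=1→J1  5|3|3
M = 3(5−1)−2·3−3 = 12−6−3 = 3

M = 3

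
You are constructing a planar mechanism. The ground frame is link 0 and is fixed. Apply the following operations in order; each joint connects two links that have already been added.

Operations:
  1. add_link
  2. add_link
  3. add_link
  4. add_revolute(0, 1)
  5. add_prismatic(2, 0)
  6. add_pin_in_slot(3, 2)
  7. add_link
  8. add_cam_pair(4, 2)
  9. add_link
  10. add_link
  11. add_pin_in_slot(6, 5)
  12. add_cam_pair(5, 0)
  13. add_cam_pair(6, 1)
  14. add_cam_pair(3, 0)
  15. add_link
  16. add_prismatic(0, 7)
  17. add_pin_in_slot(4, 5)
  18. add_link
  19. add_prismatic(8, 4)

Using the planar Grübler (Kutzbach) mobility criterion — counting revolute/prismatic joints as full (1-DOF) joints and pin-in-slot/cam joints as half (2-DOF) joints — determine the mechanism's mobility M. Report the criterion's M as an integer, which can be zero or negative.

M = 9

ground; <1,0,0>
#1 <2,0,0>
#2 <3,0,0>
#3 <4,0,0>
R:0↔1 J1 <4,1,0>
P:2↔0 J1 <4,2,0>
PS:3↔2 J2 <4,2,1>
#4 <5,2,1>
C:4↔2 J2 <5,2,2>
#5 <6,2,2>
#6 <7,2,2>
PS:6↔5 J2 <7,2,3>
C:5↔0 J2 <7,2,4>
C:6↔1 J2 <7,2,5>
C:3↔0 J2 <7,2,6>
#7 <8,2,6>
P:0↔7 J1 <8,3,6>
PS:4↔5 J2 <8,3,7>
#8 <9,3,7>
P:8↔4 J1 <9,4,7>
3×8 − 2×4 − 1×7 = 9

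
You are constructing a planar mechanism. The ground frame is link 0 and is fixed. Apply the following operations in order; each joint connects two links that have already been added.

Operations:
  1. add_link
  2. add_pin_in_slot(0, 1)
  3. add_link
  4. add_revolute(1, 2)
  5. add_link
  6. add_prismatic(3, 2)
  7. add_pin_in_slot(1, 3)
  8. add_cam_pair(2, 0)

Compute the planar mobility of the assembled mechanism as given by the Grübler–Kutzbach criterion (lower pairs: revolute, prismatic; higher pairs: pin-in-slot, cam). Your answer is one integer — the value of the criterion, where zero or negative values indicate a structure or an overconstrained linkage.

link 0 = ground. State L|J1|J2 = 1|0|0
+link1  2|0|0
PS(0,1) f=2→J2  2|0|1
+link2  3|0|1
R(1,2) f=1→J1  3|1|1
+link3  4|1|1
P(3,2) f=1→J1  4|2|1
PS(1,3) f=2→J2  4|2|2
C(2,0) f=2→J2  4|2|3
M = 3(4−1)−2·2−3 = 9−4−3 = 2

M = 2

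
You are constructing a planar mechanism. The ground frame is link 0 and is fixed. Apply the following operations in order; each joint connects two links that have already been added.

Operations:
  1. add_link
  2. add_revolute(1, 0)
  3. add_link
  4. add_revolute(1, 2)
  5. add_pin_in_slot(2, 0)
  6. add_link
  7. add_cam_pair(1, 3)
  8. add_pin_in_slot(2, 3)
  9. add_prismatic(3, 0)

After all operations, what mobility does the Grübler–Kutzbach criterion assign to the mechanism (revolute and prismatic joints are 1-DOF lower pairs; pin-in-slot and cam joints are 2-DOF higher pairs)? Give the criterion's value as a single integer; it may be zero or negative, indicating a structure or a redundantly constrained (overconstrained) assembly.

[1;0;0] (link 0 is ground)
L+ [2;0;0]
R(1,0)∈J1 [2;1;0]
L+ [3;1;0]
R(1,2)∈J1 [3;2;0]
PS(2,0)∈J2 [3;2;1]
L+ [4;2;1]
C(1,3)∈J2 [4;2;2]
PS(2,3)∈J2 [4;2;3]
P(3,0)∈J1 [4;3;3]
mobility = 9 − 6 − 3 = 0

M = 0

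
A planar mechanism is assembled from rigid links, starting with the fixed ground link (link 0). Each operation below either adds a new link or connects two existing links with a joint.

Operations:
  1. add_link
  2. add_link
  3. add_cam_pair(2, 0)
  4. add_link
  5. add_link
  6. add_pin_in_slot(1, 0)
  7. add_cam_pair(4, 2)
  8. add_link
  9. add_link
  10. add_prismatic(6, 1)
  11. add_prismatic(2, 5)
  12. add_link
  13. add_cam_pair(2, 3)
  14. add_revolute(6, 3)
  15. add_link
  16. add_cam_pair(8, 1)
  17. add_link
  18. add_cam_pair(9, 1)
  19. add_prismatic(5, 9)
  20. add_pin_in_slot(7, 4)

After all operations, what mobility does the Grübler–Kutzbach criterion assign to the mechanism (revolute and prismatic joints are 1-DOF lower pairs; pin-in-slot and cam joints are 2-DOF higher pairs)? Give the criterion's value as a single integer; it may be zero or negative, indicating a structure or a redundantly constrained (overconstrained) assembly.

M = 12

[1;0;0] (link 0 is ground)
L+ [2;0;0]
L+ [3;0;0]
C(2,0)∈J2 [3;0;1]
L+ [4;0;1]
L+ [5;0;1]
PS(1,0)∈J2 [5;0;2]
C(4,2)∈J2 [5;0;3]
L+ [6;0;3]
L+ [7;0;3]
P(6,1)∈J1 [7;1;3]
P(2,5)∈J1 [7;2;3]
L+ [8;2;3]
C(2,3)∈J2 [8;2;4]
R(6,3)∈J1 [8;3;4]
L+ [9;3;4]
C(8,1)∈J2 [9;3;5]
L+ [10;3;5]
C(9,1)∈J2 [10;3;6]
P(5,9)∈J1 [10;4;6]
PS(7,4)∈J2 [10;4;7]
mobility = 27 − 8 − 7 = 12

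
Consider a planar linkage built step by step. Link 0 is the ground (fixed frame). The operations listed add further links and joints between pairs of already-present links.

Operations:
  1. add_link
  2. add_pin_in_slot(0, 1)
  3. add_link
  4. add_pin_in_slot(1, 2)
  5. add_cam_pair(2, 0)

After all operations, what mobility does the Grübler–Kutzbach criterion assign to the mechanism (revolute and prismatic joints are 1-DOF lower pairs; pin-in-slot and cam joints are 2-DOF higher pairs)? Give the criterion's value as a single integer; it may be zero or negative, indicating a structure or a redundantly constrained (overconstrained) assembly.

L=1 J1=0 J2=0
add link → L=2 J1=0 J2=0
PS@0,1 dof=2 J2 → L=2 J1=0 J2=1
add link → L=3 J1=0 J2=1
PS@1,2 dof=2 J2 → L=3 J1=0 J2=2
C@2,0 dof=2 J2 → L=3 J1=0 J2=3
M=3(L−1)−2J1−J2=3·2−2·0−3=3

M = 3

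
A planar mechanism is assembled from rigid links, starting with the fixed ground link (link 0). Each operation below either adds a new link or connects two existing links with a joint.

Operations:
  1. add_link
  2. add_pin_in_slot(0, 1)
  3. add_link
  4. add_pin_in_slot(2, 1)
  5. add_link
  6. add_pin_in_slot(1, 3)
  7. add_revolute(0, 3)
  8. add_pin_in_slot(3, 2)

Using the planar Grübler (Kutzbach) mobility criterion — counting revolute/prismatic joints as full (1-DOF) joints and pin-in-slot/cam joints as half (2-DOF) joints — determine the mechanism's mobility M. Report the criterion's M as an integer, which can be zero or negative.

M = 3

L=1 J1=0 J2=0
add link → L=2 J1=0 J2=0
PS@0,1 dof=2 J2 → L=2 J1=0 J2=1
add link → L=3 J1=0 J2=1
PS@2,1 dof=2 J2 → L=3 J1=0 J2=2
add link → L=4 J1=0 J2=2
PS@1,3 dof=2 J2 → L=4 J1=0 J2=3
R@0,3 dof=1 J1 → L=4 J1=1 J2=3
PS@3,2 dof=2 J2 → L=4 J1=1 J2=4
M=3(L−1)−2J1−J2=3·3−2·1−4=3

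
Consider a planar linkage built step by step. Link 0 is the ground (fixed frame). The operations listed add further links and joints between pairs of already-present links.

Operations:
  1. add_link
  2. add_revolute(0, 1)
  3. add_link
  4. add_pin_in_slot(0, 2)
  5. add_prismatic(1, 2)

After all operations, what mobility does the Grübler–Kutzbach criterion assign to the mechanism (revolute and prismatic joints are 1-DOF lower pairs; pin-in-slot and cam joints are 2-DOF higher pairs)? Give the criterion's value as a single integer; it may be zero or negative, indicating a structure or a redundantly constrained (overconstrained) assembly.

M = 1

ground; <1,0,0>
#1 <2,0,0>
R:0↔1 J1 <2,1,0>
#2 <3,1,0>
PS:0↔2 J2 <3,1,1>
P:1↔2 J1 <3,2,1>
3×2 − 2×2 − 1×1 = 1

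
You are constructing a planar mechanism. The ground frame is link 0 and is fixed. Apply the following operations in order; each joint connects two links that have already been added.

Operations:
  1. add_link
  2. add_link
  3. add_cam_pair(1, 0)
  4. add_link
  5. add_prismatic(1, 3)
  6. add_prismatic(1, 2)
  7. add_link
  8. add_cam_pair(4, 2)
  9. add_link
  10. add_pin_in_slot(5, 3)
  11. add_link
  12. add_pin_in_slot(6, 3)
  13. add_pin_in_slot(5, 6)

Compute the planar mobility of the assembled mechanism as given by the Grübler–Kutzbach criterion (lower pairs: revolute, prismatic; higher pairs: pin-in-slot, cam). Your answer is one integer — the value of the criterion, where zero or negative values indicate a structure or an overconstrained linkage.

M = 9

[1;0;0] (link 0 is ground)
L+ [2;0;0]
L+ [3;0;0]
C(1,0)∈J2 [3;0;1]
L+ [4;0;1]
P(1,3)∈J1 [4;1;1]
P(1,2)∈J1 [4;2;1]
L+ [5;2;1]
C(4,2)∈J2 [5;2;2]
L+ [6;2;2]
PS(5,3)∈J2 [6;2;3]
L+ [7;2;3]
PS(6,3)∈J2 [7;2;4]
PS(5,6)∈J2 [7;2;5]
mobility = 18 − 4 − 5 = 9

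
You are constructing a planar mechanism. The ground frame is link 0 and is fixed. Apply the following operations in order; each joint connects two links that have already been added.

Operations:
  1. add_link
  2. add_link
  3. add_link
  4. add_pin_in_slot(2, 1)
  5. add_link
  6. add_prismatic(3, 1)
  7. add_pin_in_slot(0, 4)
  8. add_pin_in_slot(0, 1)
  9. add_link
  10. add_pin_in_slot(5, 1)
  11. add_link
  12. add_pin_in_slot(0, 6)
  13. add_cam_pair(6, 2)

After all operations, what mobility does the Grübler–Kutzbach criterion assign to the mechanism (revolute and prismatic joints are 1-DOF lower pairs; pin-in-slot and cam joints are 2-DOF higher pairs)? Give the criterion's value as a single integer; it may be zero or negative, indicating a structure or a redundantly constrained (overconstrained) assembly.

M = 10

link 0 = ground. State L|J1|J2 = 1|0|0
+link1  2|0|0
+link2  3|0|0
+link3  4|0|0
PS(2,1) f=2→J2  4|0|1
+link4  5|0|1
P(3,1) f=1→J1  5|1|1
PS(0,4) f=2→J2  5|1|2
PS(0,1) f=2→J2  5|1|3
+link5  6|1|3
PS(5,1) f=2→J2  6|1|4
+link6  7|1|4
PS(0,6) f=2→J2  7|1|5
C(6,2) f=2→J2  7|1|6
M = 3(7−1)−2·1−6 = 18−2−6 = 10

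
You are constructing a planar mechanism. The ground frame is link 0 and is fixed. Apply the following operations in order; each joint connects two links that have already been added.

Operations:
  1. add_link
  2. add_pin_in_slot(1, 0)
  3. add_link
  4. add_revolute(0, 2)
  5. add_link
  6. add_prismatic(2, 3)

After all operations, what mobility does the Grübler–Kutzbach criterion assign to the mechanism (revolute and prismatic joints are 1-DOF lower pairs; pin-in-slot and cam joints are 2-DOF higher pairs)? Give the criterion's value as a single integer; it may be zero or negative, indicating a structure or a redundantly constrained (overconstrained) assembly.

[1;0;0] (link 0 is ground)
L+ [2;0;0]
PS(1,0)∈J2 [2;0;1]
L+ [3;0;1]
R(0,2)∈J1 [3;1;1]
L+ [4;1;1]
P(2,3)∈J1 [4;2;1]
mobility = 9 − 4 − 1 = 4

M = 4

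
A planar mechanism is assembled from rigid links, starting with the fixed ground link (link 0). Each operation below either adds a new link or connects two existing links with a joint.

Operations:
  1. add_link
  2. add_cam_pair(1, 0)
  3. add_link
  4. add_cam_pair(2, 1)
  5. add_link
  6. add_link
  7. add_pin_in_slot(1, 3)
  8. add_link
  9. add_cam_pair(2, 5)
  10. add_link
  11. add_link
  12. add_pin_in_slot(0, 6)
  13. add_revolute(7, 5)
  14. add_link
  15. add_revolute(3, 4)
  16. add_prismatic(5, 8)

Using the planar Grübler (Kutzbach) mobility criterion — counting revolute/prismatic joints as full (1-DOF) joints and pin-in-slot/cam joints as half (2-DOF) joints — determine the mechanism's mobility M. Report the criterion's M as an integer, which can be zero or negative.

M = 13

ground; <1,0,0>
#1 <2,0,0>
C:1↔0 J2 <2,0,1>
#2 <3,0,1>
C:2↔1 J2 <3,0,2>
#3 <4,0,2>
#4 <5,0,2>
PS:1↔3 J2 <5,0,3>
#5 <6,0,3>
C:2↔5 J2 <6,0,4>
#6 <7,0,4>
#7 <8,0,4>
PS:0↔6 J2 <8,0,5>
R:7↔5 J1 <8,1,5>
#8 <9,1,5>
R:3↔4 J1 <9,2,5>
P:5↔8 J1 <9,3,5>
3×8 − 2×3 − 1×5 = 13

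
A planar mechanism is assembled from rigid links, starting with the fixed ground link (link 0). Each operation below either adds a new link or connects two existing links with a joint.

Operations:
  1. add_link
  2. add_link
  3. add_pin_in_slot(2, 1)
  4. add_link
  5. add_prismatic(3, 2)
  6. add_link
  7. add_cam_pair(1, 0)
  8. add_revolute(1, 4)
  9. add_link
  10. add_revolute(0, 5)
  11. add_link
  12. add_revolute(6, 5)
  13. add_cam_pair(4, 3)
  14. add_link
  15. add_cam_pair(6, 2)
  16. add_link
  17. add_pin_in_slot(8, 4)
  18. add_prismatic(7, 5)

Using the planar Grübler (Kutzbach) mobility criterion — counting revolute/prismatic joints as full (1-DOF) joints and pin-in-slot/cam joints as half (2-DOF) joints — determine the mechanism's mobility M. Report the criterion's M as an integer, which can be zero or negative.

M = 9

L=1 J1=0 J2=0
add link → L=2 J1=0 J2=0
add link → L=3 J1=0 J2=0
PS@2,1 dof=2 J2 → L=3 J1=0 J2=1
add link → L=4 J1=0 J2=1
P@3,2 dof=1 J1 → L=4 J1=1 J2=1
add link → L=5 J1=1 J2=1
C@1,0 dof=2 J2 → L=5 J1=1 J2=2
R@1,4 dof=1 J1 → L=5 J1=2 J2=2
add link → L=6 J1=2 J2=2
R@0,5 dof=1 J1 → L=6 J1=3 J2=2
add link → L=7 J1=3 J2=2
R@6,5 dof=1 J1 → L=7 J1=4 J2=2
C@4,3 dof=2 J2 → L=7 J1=4 J2=3
add link → L=8 J1=4 J2=3
C@6,2 dof=2 J2 → L=8 J1=4 J2=4
add link → L=9 J1=4 J2=4
PS@8,4 dof=2 J2 → L=9 J1=4 J2=5
P@7,5 dof=1 J1 → L=9 J1=5 J2=5
M=3(L−1)−2J1−J2=3·8−2·5−5=9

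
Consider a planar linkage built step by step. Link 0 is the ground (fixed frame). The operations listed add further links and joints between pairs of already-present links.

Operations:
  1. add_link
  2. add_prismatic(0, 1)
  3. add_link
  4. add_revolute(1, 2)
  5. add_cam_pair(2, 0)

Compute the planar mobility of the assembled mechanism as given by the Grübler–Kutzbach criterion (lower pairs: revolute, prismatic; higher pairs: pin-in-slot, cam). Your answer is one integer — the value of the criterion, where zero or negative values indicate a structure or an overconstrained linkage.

M = 1

(L,J1,J2)=(1,0,0); link0 fixed
link1: (2,0,0)
P 0-1 [J1]: (2,1,0)
link2: (3,1,0)
R 1-2 [J1]: (3,2,0)
C 2-0 [J2]: (3,2,1)
Grübler: 3·2 − 2·2 − 1 = 1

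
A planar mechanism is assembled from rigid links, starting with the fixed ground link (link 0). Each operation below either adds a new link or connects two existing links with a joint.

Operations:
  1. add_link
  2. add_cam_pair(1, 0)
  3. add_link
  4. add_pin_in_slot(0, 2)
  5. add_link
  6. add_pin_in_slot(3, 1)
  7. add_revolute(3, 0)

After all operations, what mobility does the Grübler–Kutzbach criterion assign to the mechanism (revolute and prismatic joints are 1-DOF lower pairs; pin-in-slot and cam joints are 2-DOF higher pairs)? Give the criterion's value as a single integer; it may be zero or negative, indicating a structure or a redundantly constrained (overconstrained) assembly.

link 0 = ground. State L|J1|J2 = 1|0|0
+link1  2|0|0
C(1,0) f=2→J2  2|0|1
+link2  3|0|1
PS(0,2) f=2→J2  3|0|2
+link3  4|0|2
PS(3,1) f=2→J2  4|0|3
R(3,0) f=1→J1  4|1|3
M = 3(4−1)−2·1−3 = 9−2−3 = 4

M = 4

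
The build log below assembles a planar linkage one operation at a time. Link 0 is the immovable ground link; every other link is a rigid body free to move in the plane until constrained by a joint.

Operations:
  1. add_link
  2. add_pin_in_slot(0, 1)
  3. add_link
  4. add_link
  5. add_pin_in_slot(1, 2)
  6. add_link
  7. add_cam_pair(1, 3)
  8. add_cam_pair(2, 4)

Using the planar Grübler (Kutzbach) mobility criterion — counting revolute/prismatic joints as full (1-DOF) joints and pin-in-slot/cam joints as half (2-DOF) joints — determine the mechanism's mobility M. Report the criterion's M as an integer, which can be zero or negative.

ground; <1,0,0>
#1 <2,0,0>
PS:0↔1 J2 <2,0,1>
#2 <3,0,1>
#3 <4,0,1>
PS:1↔2 J2 <4,0,2>
#4 <5,0,2>
C:1↔3 J2 <5,0,3>
C:2↔4 J2 <5,0,4>
3×4 − 2×0 − 1×4 = 8

M = 8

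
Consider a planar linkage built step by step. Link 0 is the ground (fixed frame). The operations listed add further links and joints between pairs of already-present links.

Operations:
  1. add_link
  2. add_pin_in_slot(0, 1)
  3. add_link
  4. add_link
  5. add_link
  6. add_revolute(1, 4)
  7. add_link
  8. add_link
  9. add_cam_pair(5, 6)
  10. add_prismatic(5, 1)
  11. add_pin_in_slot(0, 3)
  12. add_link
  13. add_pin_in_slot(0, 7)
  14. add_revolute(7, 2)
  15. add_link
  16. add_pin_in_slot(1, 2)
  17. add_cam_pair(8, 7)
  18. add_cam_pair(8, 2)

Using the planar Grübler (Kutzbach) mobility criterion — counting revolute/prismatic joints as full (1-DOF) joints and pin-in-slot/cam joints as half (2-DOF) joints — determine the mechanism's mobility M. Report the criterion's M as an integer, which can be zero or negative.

link 0 = ground. State L|J1|J2 = 1|0|0
+link1  2|0|0
PS(0,1) f=2→J2  2|0|1
+link2  3|0|1
+link3  4|0|1
+link4  5|0|1
R(1,4) f=1→J1  5|1|1
+link5  6|1|1
+link6  7|1|1
C(5,6) f=2→J2  7|1|2
P(5,1) f=1→J1  7|2|2
PS(0,3) f=2→J2  7|2|3
+link7  8|2|3
PS(0,7) f=2→J2  8|2|4
R(7,2) f=1→J1  8|3|4
+link8  9|3|4
PS(1,2) f=2→J2  9|3|5
C(8,7) f=2→J2  9|3|6
C(8,2) f=2→J2  9|3|7
M = 3(9−1)−2·3−7 = 24−6−7 = 11

M = 11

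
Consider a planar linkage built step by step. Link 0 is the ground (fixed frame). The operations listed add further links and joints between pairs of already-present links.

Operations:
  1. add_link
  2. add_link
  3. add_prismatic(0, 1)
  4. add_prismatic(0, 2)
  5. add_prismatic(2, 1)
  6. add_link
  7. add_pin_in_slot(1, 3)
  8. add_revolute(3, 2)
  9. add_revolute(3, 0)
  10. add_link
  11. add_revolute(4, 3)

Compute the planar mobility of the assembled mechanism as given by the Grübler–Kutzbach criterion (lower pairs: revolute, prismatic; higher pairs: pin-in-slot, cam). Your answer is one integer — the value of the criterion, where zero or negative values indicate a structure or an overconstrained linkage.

M = -1

[1;0;0] (link 0 is ground)
L+ [2;0;0]
L+ [3;0;0]
P(0,1)∈J1 [3;1;0]
P(0,2)∈J1 [3;2;0]
P(2,1)∈J1 [3;3;0]
L+ [4;3;0]
PS(1,3)∈J2 [4;3;1]
R(3,2)∈J1 [4;4;1]
R(3,0)∈J1 [4;5;1]
L+ [5;5;1]
R(4,3)∈J1 [5;6;1]
mobility = 12 − 12 − 1 = -1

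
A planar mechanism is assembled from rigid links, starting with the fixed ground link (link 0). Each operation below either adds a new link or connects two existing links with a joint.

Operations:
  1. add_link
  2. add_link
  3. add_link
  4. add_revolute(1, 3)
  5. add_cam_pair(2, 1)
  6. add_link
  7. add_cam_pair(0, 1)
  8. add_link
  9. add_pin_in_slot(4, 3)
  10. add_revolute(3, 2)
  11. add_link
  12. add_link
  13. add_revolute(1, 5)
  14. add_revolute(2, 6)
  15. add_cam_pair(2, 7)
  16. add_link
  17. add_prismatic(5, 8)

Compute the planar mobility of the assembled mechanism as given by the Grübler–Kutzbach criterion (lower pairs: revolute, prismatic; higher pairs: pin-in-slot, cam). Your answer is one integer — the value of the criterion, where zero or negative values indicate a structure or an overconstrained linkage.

M = 10

link 0 = ground. State L|J1|J2 = 1|0|0
+link1  2|0|0
+link2  3|0|0
+link3  4|0|0
R(1,3) f=1→J1  4|1|0
C(2,1) f=2→J2  4|1|1
+link4  5|1|1
C(0,1) f=2→J2  5|1|2
+link5  6|1|2
PS(4,3) f=2→J2  6|1|3
R(3,2) f=1→J1  6|2|3
+link6  7|2|3
+link7  8|2|3
R(1,5) f=1→J1  8|3|3
R(2,6) f=1→J1  8|4|3
C(2,7) f=2→J2  8|4|4
+link8  9|4|4
P(5,8) f=1→J1  9|5|4
M = 3(9−1)−2·5−4 = 24−10−4 = 10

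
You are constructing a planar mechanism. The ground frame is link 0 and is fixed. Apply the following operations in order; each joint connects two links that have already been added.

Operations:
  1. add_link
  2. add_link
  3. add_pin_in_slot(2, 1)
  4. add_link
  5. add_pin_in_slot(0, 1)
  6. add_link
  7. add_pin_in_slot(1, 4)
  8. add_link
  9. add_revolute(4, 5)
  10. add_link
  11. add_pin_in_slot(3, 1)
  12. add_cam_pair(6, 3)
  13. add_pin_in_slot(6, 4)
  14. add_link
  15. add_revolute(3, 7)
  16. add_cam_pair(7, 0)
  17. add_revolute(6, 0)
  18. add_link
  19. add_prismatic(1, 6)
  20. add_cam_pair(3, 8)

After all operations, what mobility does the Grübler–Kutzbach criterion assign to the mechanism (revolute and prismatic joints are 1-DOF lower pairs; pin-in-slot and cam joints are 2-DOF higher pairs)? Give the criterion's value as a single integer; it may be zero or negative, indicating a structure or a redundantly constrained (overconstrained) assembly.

link 0 = ground. State L|J1|J2 = 1|0|0
+link1  2|0|0
+link2  3|0|0
PS(2,1) f=2→J2  3|0|1
+link3  4|0|1
PS(0,1) f=2→J2  4|0|2
+link4  5|0|2
PS(1,4) f=2→J2  5|0|3
+link5  6|0|3
R(4,5) f=1→J1  6|1|3
+link6  7|1|3
PS(3,1) f=2→J2  7|1|4
C(6,3) f=2→J2  7|1|5
PS(6,4) f=2→J2  7|1|6
+link7  8|1|6
R(3,7) f=1→J1  8|2|6
C(7,0) f=2→J2  8|2|7
R(6,0) f=1→J1  8|3|7
+link8  9|3|7
P(1,6) f=1→J1  9|4|7
C(3,8) f=2→J2  9|4|8
M = 3(9−1)−2·4−8 = 24−8−8 = 8

M = 8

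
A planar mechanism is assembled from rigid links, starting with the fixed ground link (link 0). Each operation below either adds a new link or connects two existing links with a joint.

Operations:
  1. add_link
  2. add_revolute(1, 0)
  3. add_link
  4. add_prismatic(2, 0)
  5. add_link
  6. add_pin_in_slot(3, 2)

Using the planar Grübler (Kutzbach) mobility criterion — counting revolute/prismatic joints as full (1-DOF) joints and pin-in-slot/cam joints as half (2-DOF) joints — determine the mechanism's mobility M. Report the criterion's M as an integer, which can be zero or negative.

(L,J1,J2)=(1,0,0); link0 fixed
link1: (2,0,0)
R 1-0 [J1]: (2,1,0)
link2: (3,1,0)
P 2-0 [J1]: (3,2,0)
link3: (4,2,0)
PS 3-2 [J2]: (4,2,1)
Grübler: 3·3 − 2·2 − 1 = 4

M = 4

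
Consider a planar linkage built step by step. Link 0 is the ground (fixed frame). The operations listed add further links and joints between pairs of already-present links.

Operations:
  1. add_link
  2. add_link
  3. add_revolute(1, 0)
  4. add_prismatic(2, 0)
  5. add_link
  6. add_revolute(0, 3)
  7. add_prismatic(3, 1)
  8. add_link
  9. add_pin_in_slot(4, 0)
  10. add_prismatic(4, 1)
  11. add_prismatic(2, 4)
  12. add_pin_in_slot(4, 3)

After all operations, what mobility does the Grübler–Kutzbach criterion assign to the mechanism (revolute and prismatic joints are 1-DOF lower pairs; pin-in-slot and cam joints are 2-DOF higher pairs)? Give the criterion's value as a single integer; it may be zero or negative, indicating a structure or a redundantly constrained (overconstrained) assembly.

M = -2

L=1 J1=0 J2=0
add link → L=2 J1=0 J2=0
add link → L=3 J1=0 J2=0
R@1,0 dof=1 J1 → L=3 J1=1 J2=0
P@2,0 dof=1 J1 → L=3 J1=2 J2=0
add link → L=4 J1=2 J2=0
R@0,3 dof=1 J1 → L=4 J1=3 J2=0
P@3,1 dof=1 J1 → L=4 J1=4 J2=0
add link → L=5 J1=4 J2=0
PS@4,0 dof=2 J2 → L=5 J1=4 J2=1
P@4,1 dof=1 J1 → L=5 J1=5 J2=1
P@2,4 dof=1 J1 → L=5 J1=6 J2=1
PS@4,3 dof=2 J2 → L=5 J1=6 J2=2
M=3(L−1)−2J1−J2=3·4−2·6−2=-2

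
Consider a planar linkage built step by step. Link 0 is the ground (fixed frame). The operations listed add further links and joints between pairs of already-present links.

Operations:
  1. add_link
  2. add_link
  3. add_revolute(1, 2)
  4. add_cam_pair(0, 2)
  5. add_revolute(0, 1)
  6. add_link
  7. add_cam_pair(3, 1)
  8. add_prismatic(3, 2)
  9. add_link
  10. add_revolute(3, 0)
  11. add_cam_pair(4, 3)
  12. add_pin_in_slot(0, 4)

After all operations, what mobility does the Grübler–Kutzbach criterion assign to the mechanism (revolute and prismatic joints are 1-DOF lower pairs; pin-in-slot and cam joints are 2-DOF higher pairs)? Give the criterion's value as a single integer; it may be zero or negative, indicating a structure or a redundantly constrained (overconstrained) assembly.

M = 0

link 0 = ground. State L|J1|J2 = 1|0|0
+link1  2|0|0
+link2  3|0|0
R(1,2) f=1→J1  3|1|0
C(0,2) f=2→J2  3|1|1
R(0,1) f=1→J1  3|2|1
+link3  4|2|1
C(3,1) f=2→J2  4|2|2
P(3,2) f=1→J1  4|3|2
+link4  5|3|2
R(3,0) f=1→J1  5|4|2
C(4,3) f=2→J2  5|4|3
PS(0,4) f=2→J2  5|4|4
M = 3(5−1)−2·4−4 = 12−8−4 = 0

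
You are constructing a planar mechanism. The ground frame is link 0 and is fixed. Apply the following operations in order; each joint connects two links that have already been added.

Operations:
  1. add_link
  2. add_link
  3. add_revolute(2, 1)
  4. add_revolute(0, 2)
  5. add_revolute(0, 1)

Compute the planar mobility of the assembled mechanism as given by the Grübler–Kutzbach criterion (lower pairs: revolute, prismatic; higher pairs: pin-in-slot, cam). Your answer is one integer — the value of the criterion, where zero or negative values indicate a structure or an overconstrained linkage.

(L,J1,J2)=(1,0,0); link0 fixed
link1: (2,0,0)
link2: (3,0,0)
R 2-1 [J1]: (3,1,0)
R 0-2 [J1]: (3,2,0)
R 0-1 [J1]: (3,3,0)
Grübler: 3·2 − 2·3 − 0 = 0

M = 0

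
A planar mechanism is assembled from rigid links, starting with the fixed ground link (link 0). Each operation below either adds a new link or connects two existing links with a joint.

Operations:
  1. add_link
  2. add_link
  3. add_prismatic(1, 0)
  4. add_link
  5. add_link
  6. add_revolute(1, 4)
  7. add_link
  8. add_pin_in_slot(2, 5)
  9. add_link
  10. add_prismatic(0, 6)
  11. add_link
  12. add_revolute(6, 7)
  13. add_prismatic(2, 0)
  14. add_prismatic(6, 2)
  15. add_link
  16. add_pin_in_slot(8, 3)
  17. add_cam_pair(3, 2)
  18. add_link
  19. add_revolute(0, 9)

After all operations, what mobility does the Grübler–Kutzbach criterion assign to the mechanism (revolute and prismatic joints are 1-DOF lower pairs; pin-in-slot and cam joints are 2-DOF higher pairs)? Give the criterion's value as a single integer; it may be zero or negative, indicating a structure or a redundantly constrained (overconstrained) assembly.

M = 10

[1;0;0] (link 0 is ground)
L+ [2;0;0]
L+ [3;0;0]
P(1,0)∈J1 [3;1;0]
L+ [4;1;0]
L+ [5;1;0]
R(1,4)∈J1 [5;2;0]
L+ [6;2;0]
PS(2,5)∈J2 [6;2;1]
L+ [7;2;1]
P(0,6)∈J1 [7;3;1]
L+ [8;3;1]
R(6,7)∈J1 [8;4;1]
P(2,0)∈J1 [8;5;1]
P(6,2)∈J1 [8;6;1]
L+ [9;6;1]
PS(8,3)∈J2 [9;6;2]
C(3,2)∈J2 [9;6;3]
L+ [10;6;3]
R(0,9)∈J1 [10;7;3]
mobility = 27 − 14 − 3 = 10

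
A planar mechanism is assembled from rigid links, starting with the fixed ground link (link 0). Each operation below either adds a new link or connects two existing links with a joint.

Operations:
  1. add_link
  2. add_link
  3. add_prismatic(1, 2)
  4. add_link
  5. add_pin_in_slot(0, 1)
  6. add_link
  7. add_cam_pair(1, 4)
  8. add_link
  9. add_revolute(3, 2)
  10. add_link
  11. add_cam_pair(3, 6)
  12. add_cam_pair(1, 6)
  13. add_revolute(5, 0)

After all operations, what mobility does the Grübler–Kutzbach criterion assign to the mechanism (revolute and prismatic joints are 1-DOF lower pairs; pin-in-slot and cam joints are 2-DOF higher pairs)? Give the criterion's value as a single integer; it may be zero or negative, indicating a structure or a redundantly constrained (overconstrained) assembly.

M = 8

L=1 J1=0 J2=0
add link → L=2 J1=0 J2=0
add link → L=3 J1=0 J2=0
P@1,2 dof=1 J1 → L=3 J1=1 J2=0
add link → L=4 J1=1 J2=0
PS@0,1 dof=2 J2 → L=4 J1=1 J2=1
add link → L=5 J1=1 J2=1
C@1,4 dof=2 J2 → L=5 J1=1 J2=2
add link → L=6 J1=1 J2=2
R@3,2 dof=1 J1 → L=6 J1=2 J2=2
add link → L=7 J1=2 J2=2
C@3,6 dof=2 J2 → L=7 J1=2 J2=3
C@1,6 dof=2 J2 → L=7 J1=2 J2=4
R@5,0 dof=1 J1 → L=7 J1=3 J2=4
M=3(L−1)−2J1−J2=3·6−2·3−4=8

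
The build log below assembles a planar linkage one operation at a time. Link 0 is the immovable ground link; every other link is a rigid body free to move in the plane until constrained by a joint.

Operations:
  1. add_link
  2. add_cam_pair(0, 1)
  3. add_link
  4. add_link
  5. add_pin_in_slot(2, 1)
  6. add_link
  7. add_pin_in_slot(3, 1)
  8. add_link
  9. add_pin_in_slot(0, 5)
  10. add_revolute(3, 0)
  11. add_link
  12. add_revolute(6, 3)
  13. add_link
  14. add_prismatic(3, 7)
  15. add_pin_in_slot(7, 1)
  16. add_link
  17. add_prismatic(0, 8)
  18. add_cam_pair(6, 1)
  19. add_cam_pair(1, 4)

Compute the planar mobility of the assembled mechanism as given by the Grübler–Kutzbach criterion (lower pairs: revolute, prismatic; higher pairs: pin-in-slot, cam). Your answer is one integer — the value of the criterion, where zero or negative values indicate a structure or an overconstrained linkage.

(L,J1,J2)=(1,0,0); link0 fixed
link1: (2,0,0)
C 0-1 [J2]: (2,0,1)
link2: (3,0,1)
link3: (4,0,1)
PS 2-1 [J2]: (4,0,2)
link4: (5,0,2)
PS 3-1 [J2]: (5,0,3)
link5: (6,0,3)
PS 0-5 [J2]: (6,0,4)
R 3-0 [J1]: (6,1,4)
link6: (7,1,4)
R 6-3 [J1]: (7,2,4)
link7: (8,2,4)
P 3-7 [J1]: (8,3,4)
PS 7-1 [J2]: (8,3,5)
link8: (9,3,5)
P 0-8 [J1]: (9,4,5)
C 6-1 [J2]: (9,4,6)
C 1-4 [J2]: (9,4,7)
Grübler: 3·8 − 2·4 − 7 = 9

M = 9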